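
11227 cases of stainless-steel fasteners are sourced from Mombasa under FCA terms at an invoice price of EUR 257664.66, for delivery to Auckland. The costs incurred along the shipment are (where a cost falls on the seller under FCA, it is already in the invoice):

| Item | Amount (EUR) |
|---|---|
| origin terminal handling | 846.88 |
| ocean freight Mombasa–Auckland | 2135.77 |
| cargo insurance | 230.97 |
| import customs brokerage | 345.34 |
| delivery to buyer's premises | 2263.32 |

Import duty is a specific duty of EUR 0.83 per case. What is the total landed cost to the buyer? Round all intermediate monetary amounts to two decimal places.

FCA: the seller delivers export-cleared goods to the carrier; the buyer bears costs from that point.
CIF value = FCA price + origin terminal + freight + insurance = 257664.66 + 846.88 + 2135.77 + 230.97 = 260878.28
Import duty = 11227 × 0.83 = 9318.41
Buyer bears: origin terminal 846.88 + freight 2135.77 + insurance 230.97 + brokerage 345.34 + delivery 2263.32 + duty 9318.41 = 15140.69
Landed cost = invoice 257664.66 + 15140.69 = 272805.35

Total landed cost: EUR 272805.35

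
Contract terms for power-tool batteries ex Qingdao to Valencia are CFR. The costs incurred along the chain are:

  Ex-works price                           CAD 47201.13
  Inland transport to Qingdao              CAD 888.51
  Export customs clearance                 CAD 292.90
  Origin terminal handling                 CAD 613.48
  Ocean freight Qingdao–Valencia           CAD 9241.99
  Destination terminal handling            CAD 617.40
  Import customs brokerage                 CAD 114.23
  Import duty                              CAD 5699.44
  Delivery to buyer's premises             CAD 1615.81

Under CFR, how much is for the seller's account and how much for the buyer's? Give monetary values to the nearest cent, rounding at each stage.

Seller: CAD 58238.01; buyer: CAD 8046.88

CFR: the seller pays costs through ocean freight to the destination port, but not insurance.
Seller's account: goods 47201.13 + inland to port 888.51 + export clearance 292.90 + origin terminal 613.48 + freight 9241.99 = 58238.01
Buyer's account: destination terminal 617.40 + brokerage 114.23 + duty 5699.44 + delivery 1615.81 = 8046.88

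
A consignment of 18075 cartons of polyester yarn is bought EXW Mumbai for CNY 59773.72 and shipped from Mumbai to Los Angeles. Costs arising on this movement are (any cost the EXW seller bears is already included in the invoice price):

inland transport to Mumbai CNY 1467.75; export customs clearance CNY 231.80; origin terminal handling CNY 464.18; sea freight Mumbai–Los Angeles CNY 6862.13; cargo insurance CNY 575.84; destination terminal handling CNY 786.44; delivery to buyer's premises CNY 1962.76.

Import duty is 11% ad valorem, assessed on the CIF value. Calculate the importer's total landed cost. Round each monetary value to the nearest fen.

Total landed cost: CNY 79755.92

EXW: the seller makes goods available at their premises; the buyer bears all onward costs.
CIF value = EXW price + inland to port + export clearance + origin terminal + freight + insurance = 59773.72 + 1467.75 + 231.80 + 464.18 + 6862.13 + 575.84 = 69375.42
Import duty = 69375.42 × 11% = 7631.30
Buyer bears: inland to port 1467.75 + export clearance 231.80 + origin terminal 464.18 + freight 6862.13 + insurance 575.84 + destination terminal 786.44 + delivery 1962.76 + duty 7631.30 = 19982.20
Landed cost = invoice 59773.72 + 19982.20 = 79755.92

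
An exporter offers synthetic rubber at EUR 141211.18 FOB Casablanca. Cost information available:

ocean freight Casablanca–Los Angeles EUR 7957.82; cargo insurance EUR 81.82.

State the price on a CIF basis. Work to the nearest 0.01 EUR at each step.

CIF price: EUR 149250.82

From FOB to CIF, the seller additionally bears: freight, insurance.
CIF price = 141211.18 + 7957.82 + 81.82 = 149250.82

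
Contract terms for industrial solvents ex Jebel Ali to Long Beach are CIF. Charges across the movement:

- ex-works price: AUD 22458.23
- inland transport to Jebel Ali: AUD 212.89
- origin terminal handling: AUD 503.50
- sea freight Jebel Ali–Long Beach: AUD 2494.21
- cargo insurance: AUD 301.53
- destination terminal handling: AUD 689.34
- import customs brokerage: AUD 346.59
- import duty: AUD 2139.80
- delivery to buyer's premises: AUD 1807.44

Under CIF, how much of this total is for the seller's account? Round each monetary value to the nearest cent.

CIF: the seller pays costs through ocean freight and marine insurance to the destination port.
Seller's account: goods 22458.23 + inland to port 212.89 + origin terminal 503.50 + freight 2494.21 + insurance 301.53 = 25970.36
Buyer's account: destination terminal 689.34 + brokerage 346.59 + duty 2139.80 + delivery 1807.44 = 4983.17

Seller's account: AUD 25970.36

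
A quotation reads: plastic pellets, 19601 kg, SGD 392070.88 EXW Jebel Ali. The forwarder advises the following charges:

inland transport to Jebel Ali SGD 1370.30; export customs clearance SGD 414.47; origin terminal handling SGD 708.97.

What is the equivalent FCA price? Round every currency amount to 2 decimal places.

FCA price: SGD 393855.65

Not relevant to the conversion: origin terminal — on the buyer under both terms; not part of either seller's price.
From EXW to FCA, the seller additionally bears: inland to port, export clearance.
FCA price = 392070.88 + 1370.30 + 414.47 = 393855.65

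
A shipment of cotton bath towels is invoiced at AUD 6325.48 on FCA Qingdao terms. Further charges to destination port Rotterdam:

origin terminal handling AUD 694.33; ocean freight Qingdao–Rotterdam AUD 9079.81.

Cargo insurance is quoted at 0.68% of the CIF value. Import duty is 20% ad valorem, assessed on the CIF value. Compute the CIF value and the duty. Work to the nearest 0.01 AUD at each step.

CIF value: AUD 16209.85; import duty: AUD 3241.97

Let C be the CIF value. C = FCA price + pre-shipment costs + freight + 0.68% × C
C − 0.68% × C = 6325.48 + 694.33 + 9079.81
0.9932 × C = 16099.62
C = 16099.62 / 0.9932 = 16209.85
Insurance premium = 0.68% × 16209.85 = 110.23
Import duty = 16209.85 × 20% = 3241.97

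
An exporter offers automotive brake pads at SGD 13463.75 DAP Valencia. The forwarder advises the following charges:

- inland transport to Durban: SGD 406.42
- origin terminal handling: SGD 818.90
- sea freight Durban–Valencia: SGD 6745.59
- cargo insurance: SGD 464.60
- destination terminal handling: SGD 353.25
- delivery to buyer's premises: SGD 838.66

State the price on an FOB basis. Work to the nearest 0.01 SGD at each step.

Not relevant to the conversion: inland to port, origin terminal — on the seller under both DAP and FOB; already in the DAP price and stays in the FOB price.
From DAP to FOB, the seller no longer bears: freight, insurance, destination terminal, delivery.
FOB price = 13463.75 − 6745.59 − 464.60 − 353.25 − 838.66 = 5061.65

FOB price: SGD 5061.65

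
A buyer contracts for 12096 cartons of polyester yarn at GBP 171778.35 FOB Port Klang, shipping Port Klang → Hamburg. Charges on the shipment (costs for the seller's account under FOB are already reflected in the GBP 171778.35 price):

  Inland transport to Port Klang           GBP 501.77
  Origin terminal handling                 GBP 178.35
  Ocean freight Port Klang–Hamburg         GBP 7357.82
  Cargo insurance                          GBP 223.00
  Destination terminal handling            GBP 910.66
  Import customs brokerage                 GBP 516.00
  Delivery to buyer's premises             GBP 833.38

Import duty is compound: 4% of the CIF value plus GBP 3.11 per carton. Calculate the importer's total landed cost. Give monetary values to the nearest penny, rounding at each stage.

Total landed cost: GBP 226412.14

FOB: the seller bears costs until goods are on board at the origin port; the buyer bears freight, insurance and all costs thereafter.
Already in the invoice (seller's account under FOB): inland to port, origin terminal — exclude.
CIF value = FOB price + freight + insurance = 171778.35 + 7357.82 + 223.00 = 179359.17
Ad valorem component: 179359.17 × 4% = 7174.37
Specific component: 12096 × 3.11 = 37618.56
Import duty = 7174.37 + 37618.56 = 44792.93
Buyer bears: freight 7357.82 + insurance 223.00 + destination terminal 910.66 + brokerage 516.00 + delivery 833.38 + duty 44792.93 = 54633.79
Landed cost = invoice 171778.35 + 54633.79 = 226412.14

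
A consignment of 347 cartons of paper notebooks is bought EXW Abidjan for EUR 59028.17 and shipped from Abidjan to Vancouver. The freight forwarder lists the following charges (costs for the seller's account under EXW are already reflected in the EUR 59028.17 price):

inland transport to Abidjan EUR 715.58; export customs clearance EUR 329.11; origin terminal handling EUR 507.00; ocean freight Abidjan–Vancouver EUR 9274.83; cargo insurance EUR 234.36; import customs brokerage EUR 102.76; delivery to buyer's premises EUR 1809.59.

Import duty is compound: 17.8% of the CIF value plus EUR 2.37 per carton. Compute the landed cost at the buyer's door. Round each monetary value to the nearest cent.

EXW: the seller makes goods available at their premises; the buyer bears all onward costs.
CIF value = EXW price + inland to port + export clearance + origin terminal + freight + insurance = 59028.17 + 715.58 + 329.11 + 507.00 + 9274.83 + 234.36 = 70089.05
Ad valorem component: 70089.05 × 17.8% = 12475.85
Specific component: 347 × 2.37 = 822.39
Import duty = 12475.85 + 822.39 = 13298.24
Buyer bears: inland to port 715.58 + export clearance 329.11 + origin terminal 507.00 + freight 9274.83 + insurance 234.36 + brokerage 102.76 + delivery 1809.59 + duty 13298.24 = 26271.47
Landed cost = invoice 59028.17 + 26271.47 = 85299.64

Total landed cost: EUR 85299.64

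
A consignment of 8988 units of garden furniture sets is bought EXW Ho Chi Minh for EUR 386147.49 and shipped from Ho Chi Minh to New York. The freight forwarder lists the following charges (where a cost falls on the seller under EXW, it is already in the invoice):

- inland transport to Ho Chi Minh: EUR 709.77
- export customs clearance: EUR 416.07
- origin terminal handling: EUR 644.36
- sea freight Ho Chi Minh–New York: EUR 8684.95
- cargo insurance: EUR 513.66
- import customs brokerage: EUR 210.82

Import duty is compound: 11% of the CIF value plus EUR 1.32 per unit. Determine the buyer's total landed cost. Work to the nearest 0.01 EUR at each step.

EXW: the seller makes goods available at their premises; the buyer bears all onward costs.
CIF value = EXW price + inland to port + export clearance + origin terminal + freight + insurance = 386147.49 + 709.77 + 416.07 + 644.36 + 8684.95 + 513.66 = 397116.30
Ad valorem component: 397116.30 × 11% = 43682.79
Specific component: 8988 × 1.32 = 11864.16
Import duty = 43682.79 + 11864.16 = 55546.95
Buyer bears: inland to port 709.77 + export clearance 416.07 + origin terminal 644.36 + freight 8684.95 + insurance 513.66 + brokerage 210.82 + duty 55546.95 = 66726.58
Landed cost = invoice 386147.49 + 66726.58 = 452874.07

Total landed cost: EUR 452874.07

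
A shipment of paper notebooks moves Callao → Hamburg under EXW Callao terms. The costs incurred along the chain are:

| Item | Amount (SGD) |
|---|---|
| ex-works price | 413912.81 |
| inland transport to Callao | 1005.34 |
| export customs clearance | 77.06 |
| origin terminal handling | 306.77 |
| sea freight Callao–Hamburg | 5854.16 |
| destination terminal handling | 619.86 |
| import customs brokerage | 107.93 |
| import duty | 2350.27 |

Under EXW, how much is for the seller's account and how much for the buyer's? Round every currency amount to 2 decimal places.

Seller: SGD 413912.81; buyer: SGD 10321.39

EXW: the seller makes goods available at their premises; the buyer bears all onward costs.
Seller's account: goods 413912.81 = 413912.81
Buyer's account: inland to port 1005.34 + export clearance 77.06 + origin terminal 306.77 + freight 5854.16 + destination terminal 619.86 + brokerage 107.93 + duty 2350.27 = 10321.39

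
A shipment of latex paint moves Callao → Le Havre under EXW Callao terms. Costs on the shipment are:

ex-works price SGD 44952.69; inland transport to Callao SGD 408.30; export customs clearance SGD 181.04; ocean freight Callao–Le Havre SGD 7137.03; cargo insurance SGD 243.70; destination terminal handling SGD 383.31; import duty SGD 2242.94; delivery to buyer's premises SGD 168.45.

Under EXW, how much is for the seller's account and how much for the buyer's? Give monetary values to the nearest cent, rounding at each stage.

EXW: the seller makes goods available at their premises; the buyer bears all onward costs.
Seller's account: goods 44952.69 = 44952.69
Buyer's account: inland to port 408.30 + export clearance 181.04 + freight 7137.03 + insurance 243.70 + destination terminal 383.31 + duty 2242.94 + delivery 168.45 = 10764.77

Seller: SGD 44952.69; buyer: SGD 10764.77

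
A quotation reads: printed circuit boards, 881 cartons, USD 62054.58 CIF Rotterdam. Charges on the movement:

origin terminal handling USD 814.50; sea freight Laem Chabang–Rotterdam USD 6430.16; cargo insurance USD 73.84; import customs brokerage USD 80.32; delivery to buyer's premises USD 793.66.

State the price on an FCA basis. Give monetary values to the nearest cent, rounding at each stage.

Not relevant to the conversion: brokerage, delivery — on the buyer under both terms; not part of either seller's price.
From CIF to FCA, the seller no longer bears: origin terminal, freight, insurance.
FCA price = 62054.58 − 814.50 − 6430.16 − 73.84 = 54736.08

FCA price: USD 54736.08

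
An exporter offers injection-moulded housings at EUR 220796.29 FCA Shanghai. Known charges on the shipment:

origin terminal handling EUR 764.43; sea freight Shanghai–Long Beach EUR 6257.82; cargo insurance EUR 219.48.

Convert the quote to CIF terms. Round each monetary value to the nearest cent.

CIF price: EUR 228038.02

From FCA to CIF, the seller additionally bears: origin terminal, freight, insurance.
CIF price = 220796.29 + 764.43 + 6257.82 + 219.48 = 228038.02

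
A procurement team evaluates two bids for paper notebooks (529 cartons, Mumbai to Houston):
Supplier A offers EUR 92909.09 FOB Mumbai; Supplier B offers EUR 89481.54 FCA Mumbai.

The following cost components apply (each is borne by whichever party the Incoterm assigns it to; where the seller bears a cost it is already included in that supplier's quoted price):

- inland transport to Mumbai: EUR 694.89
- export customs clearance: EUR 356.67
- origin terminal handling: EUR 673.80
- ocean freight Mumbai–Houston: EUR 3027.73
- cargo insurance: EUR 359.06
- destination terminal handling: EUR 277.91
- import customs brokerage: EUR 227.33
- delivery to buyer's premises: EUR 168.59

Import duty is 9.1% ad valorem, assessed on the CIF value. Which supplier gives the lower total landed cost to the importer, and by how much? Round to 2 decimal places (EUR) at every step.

Supplier A (FOB):
CIF value = FOB price + freight + insurance = 92909.09 + 3027.73 + 359.06 = 96295.88
Import duty = 96295.88 × 9.1% = 8762.93
Buyer bears (A): 3027.73 + 359.06 + 277.91 + 227.33 + 168.59 = 4060.62
Landed cost (A) = invoice 92909.09 + 4060.62 + duty 8762.93 = 105732.64
Supplier B (FCA):
CIF value = FCA price + origin terminal + freight + insurance = 89481.54 + 673.80 + 3027.73 + 359.06 = 93542.13
Import duty = 93542.13 × 9.1% = 8512.33
Buyer bears (B): 673.80 + 3027.73 + 359.06 + 277.91 + 227.33 + 168.59 = 4734.42
Landed cost (B) = invoice 89481.54 + 4734.42 + duty 8512.33 = 102728.29
Difference = |105732.64 − 102728.29| = 3004.35

Supplier B is cheaper by EUR 3004.35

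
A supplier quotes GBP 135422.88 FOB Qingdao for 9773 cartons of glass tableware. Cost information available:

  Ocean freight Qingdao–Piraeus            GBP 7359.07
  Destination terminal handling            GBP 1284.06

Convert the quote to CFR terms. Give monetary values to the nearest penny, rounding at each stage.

Not relevant to the conversion: destination terminal — on the buyer under both terms; not part of either seller's price.
From FOB to CFR, the seller additionally bears: freight.
CFR price = 135422.88 + 7359.07 = 142781.95

CFR price: GBP 142781.95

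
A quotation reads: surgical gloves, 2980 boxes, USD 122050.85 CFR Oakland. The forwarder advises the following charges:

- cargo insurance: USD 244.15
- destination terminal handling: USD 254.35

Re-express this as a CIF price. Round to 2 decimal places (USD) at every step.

Not relevant to the conversion: destination terminal — on the buyer under both terms; not part of either seller's price.
From CFR to CIF, the seller additionally bears: insurance.
CIF price = 122050.85 + 244.15 = 122295.00

CIF price: USD 122295.00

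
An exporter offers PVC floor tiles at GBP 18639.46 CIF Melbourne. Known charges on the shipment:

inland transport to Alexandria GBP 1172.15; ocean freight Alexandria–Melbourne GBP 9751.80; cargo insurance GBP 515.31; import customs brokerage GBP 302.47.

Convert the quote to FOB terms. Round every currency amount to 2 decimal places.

Not relevant to the conversion: inland to port — on the seller under both CIF and FOB; already in the CIF price and stays in the FOB price. brokerage — on the buyer under both terms; not part of either seller's price.
From CIF to FOB, the seller no longer bears: freight, insurance.
FOB price = 18639.46 − 9751.80 − 515.31 = 8372.35

FOB price: GBP 8372.35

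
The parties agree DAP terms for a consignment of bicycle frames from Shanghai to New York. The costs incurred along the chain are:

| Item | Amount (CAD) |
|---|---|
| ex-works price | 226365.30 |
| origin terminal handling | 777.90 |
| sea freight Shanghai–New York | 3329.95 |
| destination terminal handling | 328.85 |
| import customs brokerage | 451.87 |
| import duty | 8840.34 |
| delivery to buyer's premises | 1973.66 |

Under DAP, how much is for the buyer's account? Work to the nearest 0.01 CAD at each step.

DAP: the seller bears all costs to the named destination except import duty and clearance.
Seller's account: goods 226365.30 + origin terminal 777.90 + freight 3329.95 + destination terminal 328.85 + delivery 1973.66 = 232775.66
Buyer's account: brokerage 451.87 + duty 8840.34 = 9292.21

Buyer's account: CAD 9292.21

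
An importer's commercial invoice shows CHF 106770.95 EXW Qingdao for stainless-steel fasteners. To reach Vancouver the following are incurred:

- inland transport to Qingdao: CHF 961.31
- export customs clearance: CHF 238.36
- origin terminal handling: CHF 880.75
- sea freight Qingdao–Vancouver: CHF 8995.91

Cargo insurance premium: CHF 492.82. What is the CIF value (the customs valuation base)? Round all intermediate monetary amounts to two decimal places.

CIF = EXW price + pre-shipment costs + freight + insurance
CIF = 106770.95 + 961.31 + 238.36 + 880.75 + 8995.91 + 492.82 = 118340.10

CIF value: CHF 118340.10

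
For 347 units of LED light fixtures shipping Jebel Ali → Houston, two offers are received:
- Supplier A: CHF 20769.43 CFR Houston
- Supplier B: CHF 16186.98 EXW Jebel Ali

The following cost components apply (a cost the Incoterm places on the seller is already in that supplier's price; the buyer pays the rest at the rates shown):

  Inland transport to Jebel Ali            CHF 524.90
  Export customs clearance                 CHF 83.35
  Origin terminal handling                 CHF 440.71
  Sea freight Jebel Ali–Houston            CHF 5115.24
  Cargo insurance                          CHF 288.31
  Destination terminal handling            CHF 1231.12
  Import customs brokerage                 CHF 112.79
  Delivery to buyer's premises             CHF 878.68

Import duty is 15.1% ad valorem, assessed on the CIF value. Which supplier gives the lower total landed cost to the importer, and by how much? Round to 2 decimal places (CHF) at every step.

Supplier A is cheaper by CHF 1820.59

Supplier A (CFR):
CIF value = CFR price + insurance = 20769.43 + 288.31 = 21057.74
Import duty = 21057.74 × 15.1% = 3179.72
Buyer bears (A): 288.31 + 1231.12 + 112.79 + 878.68 = 2510.90
Landed cost (A) = invoice 20769.43 + 2510.90 + duty 3179.72 = 26460.05
Supplier B (EXW):
CIF value = EXW price + inland to port + export clearance + origin terminal + freight + insurance = 16186.98 + 524.90 + 83.35 + 440.71 + 5115.24 + 288.31 = 22639.49
Import duty = 22639.49 × 15.1% = 3418.56
Buyer bears (B): 524.90 + 83.35 + 440.71 + 5115.24 + 288.31 + 1231.12 + 112.79 + 878.68 = 8675.10
Landed cost (B) = invoice 16186.98 + 8675.10 + duty 3418.56 = 28280.64
Difference = |26460.05 − 28280.64| = 1820.59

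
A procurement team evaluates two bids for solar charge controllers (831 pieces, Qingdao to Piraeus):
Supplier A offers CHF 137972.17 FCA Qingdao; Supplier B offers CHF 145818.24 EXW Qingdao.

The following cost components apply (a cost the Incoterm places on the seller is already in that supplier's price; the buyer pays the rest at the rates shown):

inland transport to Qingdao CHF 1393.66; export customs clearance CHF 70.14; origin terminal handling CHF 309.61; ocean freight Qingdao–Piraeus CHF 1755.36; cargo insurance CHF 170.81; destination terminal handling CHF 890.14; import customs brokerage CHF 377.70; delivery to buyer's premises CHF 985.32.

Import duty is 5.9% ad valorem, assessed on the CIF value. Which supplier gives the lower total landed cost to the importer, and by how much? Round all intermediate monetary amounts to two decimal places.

Supplier A (FCA):
CIF value = FCA price + origin terminal + freight + insurance = 137972.17 + 309.61 + 1755.36 + 170.81 = 140207.95
Import duty = 140207.95 × 5.9% = 8272.27
Buyer bears (A): 309.61 + 1755.36 + 170.81 + 890.14 + 377.70 + 985.32 = 4488.94
Landed cost (A) = invoice 137972.17 + 4488.94 + duty 8272.27 = 150733.38
Supplier B (EXW):
CIF value = EXW price + inland to port + export clearance + origin terminal + freight + insurance = 145818.24 + 1393.66 + 70.14 + 309.61 + 1755.36 + 170.81 = 149517.82
Import duty = 149517.82 × 5.9% = 8821.55
Buyer bears (B): 1393.66 + 70.14 + 309.61 + 1755.36 + 170.81 + 890.14 + 377.70 + 985.32 = 5952.74
Landed cost (B) = invoice 145818.24 + 5952.74 + duty 8821.55 = 160592.53
Difference = |150733.38 − 160592.53| = 9859.15

Supplier A is cheaper by CHF 9859.15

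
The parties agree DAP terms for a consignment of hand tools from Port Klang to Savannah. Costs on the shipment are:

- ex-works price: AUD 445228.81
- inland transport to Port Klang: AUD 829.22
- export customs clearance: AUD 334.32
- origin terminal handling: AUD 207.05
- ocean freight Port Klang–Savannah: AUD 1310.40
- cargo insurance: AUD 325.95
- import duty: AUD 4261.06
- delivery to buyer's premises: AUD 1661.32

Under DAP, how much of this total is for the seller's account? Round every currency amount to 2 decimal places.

DAP: the seller bears all costs to the named destination except import duty and clearance.
Seller's account: goods 445228.81 + inland to port 829.22 + export clearance 334.32 + origin terminal 207.05 + freight 1310.40 + insurance 325.95 + delivery 1661.32 = 449897.07
Buyer's account: duty 4261.06 = 4261.06

Seller's account: AUD 449897.07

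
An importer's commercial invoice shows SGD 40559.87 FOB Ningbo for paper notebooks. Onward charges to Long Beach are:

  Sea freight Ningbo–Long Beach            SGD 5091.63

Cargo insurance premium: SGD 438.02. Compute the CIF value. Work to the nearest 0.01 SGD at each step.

CIF value: SGD 46089.52

CIF = FOB price + freight + insurance
CIF = 40559.87 + 5091.63 + 438.02 = 46089.52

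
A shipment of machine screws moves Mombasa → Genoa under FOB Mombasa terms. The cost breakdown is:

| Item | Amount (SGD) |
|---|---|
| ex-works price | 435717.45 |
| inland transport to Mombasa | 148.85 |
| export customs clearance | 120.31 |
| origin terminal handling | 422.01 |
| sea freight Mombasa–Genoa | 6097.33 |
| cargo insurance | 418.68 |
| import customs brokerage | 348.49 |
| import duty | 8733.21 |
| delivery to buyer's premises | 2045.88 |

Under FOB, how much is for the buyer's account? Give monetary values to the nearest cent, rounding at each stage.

Buyer's account: SGD 17643.59

FOB: the seller bears costs until goods are on board at the origin port; the buyer bears freight, insurance and all costs thereafter.
Seller's account: goods 435717.45 + inland to port 148.85 + export clearance 120.31 + origin terminal 422.01 = 436408.62
Buyer's account: freight 6097.33 + insurance 418.68 + brokerage 348.49 + duty 8733.21 + delivery 2045.88 = 17643.59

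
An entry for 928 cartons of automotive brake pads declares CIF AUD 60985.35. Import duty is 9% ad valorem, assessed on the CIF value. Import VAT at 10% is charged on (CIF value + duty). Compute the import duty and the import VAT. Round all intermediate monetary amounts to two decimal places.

Import duty: AUD 5488.68; import VAT: AUD 6647.40

Import duty = 60985.35 × 9% = 5488.68
VAT base = CIF + duty = 60985.35 + 5488.68 = 66474.03
Import VAT = 66474.03 × 10% = 6647.40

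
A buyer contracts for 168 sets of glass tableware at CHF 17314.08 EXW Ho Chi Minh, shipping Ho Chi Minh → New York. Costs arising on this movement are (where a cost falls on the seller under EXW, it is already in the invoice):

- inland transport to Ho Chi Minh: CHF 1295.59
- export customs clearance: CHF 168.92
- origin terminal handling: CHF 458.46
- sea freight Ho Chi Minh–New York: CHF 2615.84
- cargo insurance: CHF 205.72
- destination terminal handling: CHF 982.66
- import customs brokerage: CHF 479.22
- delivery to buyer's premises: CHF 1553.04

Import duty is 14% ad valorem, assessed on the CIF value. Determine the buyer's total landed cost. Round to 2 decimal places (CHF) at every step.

Total landed cost: CHF 28161.74

EXW: the seller makes goods available at their premises; the buyer bears all onward costs.
CIF value = EXW price + inland to port + export clearance + origin terminal + freight + insurance = 17314.08 + 1295.59 + 168.92 + 458.46 + 2615.84 + 205.72 = 22058.61
Import duty = 22058.61 × 14% = 3088.21
Buyer bears: inland to port 1295.59 + export clearance 168.92 + origin terminal 458.46 + freight 2615.84 + insurance 205.72 + destination terminal 982.66 + brokerage 479.22 + delivery 1553.04 + duty 3088.21 = 10847.66
Landed cost = invoice 17314.08 + 10847.66 = 28161.74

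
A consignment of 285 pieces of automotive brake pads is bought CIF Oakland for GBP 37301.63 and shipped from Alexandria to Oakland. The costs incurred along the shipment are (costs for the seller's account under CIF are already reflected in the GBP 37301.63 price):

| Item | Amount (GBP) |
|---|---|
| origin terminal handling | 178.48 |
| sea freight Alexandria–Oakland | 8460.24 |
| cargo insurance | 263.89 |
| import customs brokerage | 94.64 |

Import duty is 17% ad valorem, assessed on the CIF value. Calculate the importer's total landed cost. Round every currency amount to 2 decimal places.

CIF: the seller pays costs through ocean freight and marine insurance to the destination port.
Already in the invoice (seller's account under CIF): origin terminal, freight, insurance — exclude.
The CIF price already equals the CIF value: 37301.63
Import duty = 37301.63 × 17% = 6341.28
Buyer bears: brokerage 94.64 + duty 6341.28 = 6435.92
Landed cost = invoice 37301.63 + 6435.92 = 43737.55

Total landed cost: GBP 43737.55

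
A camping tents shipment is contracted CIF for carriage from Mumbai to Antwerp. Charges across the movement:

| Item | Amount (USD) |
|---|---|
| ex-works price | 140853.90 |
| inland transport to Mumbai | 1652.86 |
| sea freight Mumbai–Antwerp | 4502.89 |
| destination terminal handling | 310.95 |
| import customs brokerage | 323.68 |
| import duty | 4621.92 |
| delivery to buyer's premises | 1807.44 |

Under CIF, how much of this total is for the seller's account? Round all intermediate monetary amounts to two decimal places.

CIF: the seller pays costs through ocean freight and marine insurance to the destination port.
Seller's account: goods 140853.90 + inland to port 1652.86 + freight 4502.89 = 147009.65
Buyer's account: destination terminal 310.95 + brokerage 323.68 + duty 4621.92 + delivery 1807.44 = 7063.99

Seller's account: USD 147009.65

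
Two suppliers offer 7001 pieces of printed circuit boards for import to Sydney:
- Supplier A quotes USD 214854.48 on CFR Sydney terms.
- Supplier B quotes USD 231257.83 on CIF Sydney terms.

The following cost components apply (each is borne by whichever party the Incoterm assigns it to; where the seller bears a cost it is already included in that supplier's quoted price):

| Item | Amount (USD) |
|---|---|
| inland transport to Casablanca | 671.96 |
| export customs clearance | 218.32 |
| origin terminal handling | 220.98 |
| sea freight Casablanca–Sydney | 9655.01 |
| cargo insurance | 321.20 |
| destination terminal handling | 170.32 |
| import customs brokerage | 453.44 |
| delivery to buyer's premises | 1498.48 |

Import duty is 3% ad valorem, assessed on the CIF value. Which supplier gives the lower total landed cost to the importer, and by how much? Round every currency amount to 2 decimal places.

Supplier A (CFR):
CIF value = CFR price + insurance = 214854.48 + 321.20 = 215175.68
Import duty = 215175.68 × 3% = 6455.27
Buyer bears (A): 321.20 + 170.32 + 453.44 + 1498.48 = 2443.44
Landed cost (A) = invoice 214854.48 + 2443.44 + duty 6455.27 = 223753.19
Supplier B (CIF):
The CIF price already equals the CIF value: 231257.83
Import duty = 231257.83 × 3% = 6937.73
Buyer bears (B): 170.32 + 453.44 + 1498.48 = 2122.24
Landed cost (B) = invoice 231257.83 + 2122.24 + duty 6937.73 = 240317.80
Difference = |223753.19 − 240317.80| = 16564.61

Supplier A is cheaper by USD 16564.61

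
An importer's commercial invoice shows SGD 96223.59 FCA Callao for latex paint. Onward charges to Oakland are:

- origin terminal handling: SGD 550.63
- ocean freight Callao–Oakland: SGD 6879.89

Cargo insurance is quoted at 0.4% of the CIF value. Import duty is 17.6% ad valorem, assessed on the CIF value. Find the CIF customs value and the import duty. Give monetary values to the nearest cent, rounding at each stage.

CIF value: SGD 104070.39; import duty: SGD 18316.39

Let C be the CIF value. C = FCA price + pre-shipment costs + freight + 0.4% × C
C − 0.4% × C = 96223.59 + 550.63 + 6879.89
0.996 × C = 103654.11
C = 103654.11 / 0.996 = 104070.39
Insurance premium = 0.4% × 104070.39 = 416.28
Import duty = 104070.39 × 17.6% = 18316.39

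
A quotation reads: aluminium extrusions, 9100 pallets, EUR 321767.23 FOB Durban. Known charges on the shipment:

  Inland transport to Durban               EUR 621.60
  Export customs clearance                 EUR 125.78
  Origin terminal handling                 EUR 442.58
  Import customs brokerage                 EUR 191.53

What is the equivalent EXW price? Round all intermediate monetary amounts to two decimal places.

EXW price: EUR 320577.27

Not relevant to the conversion: brokerage — on the buyer under both terms; not part of either seller's price.
From FOB to EXW, the seller no longer bears: inland to port, export clearance, origin terminal.
EXW price = 321767.23 − 621.60 − 125.78 − 442.58 = 320577.27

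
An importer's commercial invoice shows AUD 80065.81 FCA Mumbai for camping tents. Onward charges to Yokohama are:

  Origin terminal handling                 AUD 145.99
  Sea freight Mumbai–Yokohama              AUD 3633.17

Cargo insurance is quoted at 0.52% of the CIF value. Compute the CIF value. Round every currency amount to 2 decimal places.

Let C be the CIF value. C = FCA price + pre-shipment costs + freight + 0.52% × C
C − 0.52% × C = 80065.81 + 145.99 + 3633.17
0.9948 × C = 83844.97
C = 83844.97 / 0.9948 = 84283.24
Insurance premium = 0.52% × 84283.24 = 438.27

CIF value: AUD 84283.24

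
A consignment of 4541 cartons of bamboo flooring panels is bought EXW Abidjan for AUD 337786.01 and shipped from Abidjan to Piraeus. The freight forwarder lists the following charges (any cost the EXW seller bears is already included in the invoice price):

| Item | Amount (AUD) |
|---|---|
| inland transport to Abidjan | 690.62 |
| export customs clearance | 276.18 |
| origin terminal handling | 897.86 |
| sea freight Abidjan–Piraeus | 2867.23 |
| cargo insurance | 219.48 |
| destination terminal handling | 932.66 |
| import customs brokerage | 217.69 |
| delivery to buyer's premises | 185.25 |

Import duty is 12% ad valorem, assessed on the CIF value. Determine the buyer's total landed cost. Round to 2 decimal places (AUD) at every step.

Total landed cost: AUD 385201.47

EXW: the seller makes goods available at their premises; the buyer bears all onward costs.
CIF value = EXW price + inland to port + export clearance + origin terminal + freight + insurance = 337786.01 + 690.62 + 276.18 + 897.86 + 2867.23 + 219.48 = 342737.38
Import duty = 342737.38 × 12% = 41128.49
Buyer bears: inland to port 690.62 + export clearance 276.18 + origin terminal 897.86 + freight 2867.23 + insurance 219.48 + destination terminal 932.66 + brokerage 217.69 + delivery 185.25 + duty 41128.49 = 47415.46
Landed cost = invoice 337786.01 + 47415.46 = 385201.47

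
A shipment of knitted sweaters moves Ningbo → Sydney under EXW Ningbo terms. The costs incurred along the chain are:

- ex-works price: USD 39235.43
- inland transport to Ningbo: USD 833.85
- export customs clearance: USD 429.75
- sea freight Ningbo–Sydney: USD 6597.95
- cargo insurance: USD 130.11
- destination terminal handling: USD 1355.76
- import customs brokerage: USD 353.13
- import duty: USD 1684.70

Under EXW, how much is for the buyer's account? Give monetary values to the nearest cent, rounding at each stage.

EXW: the seller makes goods available at their premises; the buyer bears all onward costs.
Seller's account: goods 39235.43 = 39235.43
Buyer's account: inland to port 833.85 + export clearance 429.75 + freight 6597.95 + insurance 130.11 + destination terminal 1355.76 + brokerage 353.13 + duty 1684.70 = 11385.25

Buyer's account: USD 11385.25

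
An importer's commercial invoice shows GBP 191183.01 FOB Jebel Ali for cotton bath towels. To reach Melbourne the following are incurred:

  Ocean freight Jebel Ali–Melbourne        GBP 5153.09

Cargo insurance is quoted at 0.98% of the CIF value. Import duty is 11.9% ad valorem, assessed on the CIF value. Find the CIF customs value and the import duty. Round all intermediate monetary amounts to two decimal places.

CIF value: GBP 198279.24; import duty: GBP 23595.23

Let C be the CIF value. C = FOB price + freight + 0.98% × C
C − 0.98% × C = 191183.01 + 5153.09
0.9902 × C = 196336.10
C = 196336.10 / 0.9902 = 198279.24
Insurance premium = 0.98% × 198279.24 = 1943.14
Import duty = 198279.24 × 11.9% = 23595.23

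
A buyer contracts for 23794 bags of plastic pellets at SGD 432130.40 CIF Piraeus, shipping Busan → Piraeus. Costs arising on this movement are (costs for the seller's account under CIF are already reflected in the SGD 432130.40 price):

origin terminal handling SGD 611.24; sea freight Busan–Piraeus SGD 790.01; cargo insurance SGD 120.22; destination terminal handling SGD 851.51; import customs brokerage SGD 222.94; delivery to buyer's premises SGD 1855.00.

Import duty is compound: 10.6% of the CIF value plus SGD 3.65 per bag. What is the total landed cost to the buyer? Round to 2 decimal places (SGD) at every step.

Total landed cost: SGD 567713.77

CIF: the seller pays costs through ocean freight and marine insurance to the destination port.
Already in the invoice (seller's account under CIF): origin terminal, freight, insurance — exclude.
The CIF price already equals the CIF value: 432130.40
Ad valorem component: 432130.40 × 10.6% = 45805.82
Specific component: 23794 × 3.65 = 86848.10
Import duty = 45805.82 + 86848.10 = 132653.92
Buyer bears: destination terminal 851.51 + brokerage 222.94 + delivery 1855.00 + duty 132653.92 = 135583.37
Landed cost = invoice 432130.40 + 135583.37 = 567713.77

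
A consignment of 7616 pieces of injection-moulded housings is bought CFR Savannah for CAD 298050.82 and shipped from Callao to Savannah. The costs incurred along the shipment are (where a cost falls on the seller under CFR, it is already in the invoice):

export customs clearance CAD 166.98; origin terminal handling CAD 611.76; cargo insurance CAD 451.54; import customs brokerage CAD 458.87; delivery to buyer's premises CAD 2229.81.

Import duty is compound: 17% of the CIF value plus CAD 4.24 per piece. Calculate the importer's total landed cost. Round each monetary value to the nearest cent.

CFR: the seller pays costs through ocean freight to the destination port, but not insurance.
Already in the invoice (seller's account under CFR): export clearance, origin terminal — exclude.
CIF value = CFR price + insurance = 298050.82 + 451.54 = 298502.36
Ad valorem component: 298502.36 × 17% = 50745.40
Specific component: 7616 × 4.24 = 32291.84
Import duty = 50745.40 + 32291.84 = 83037.24
Buyer bears: insurance 451.54 + brokerage 458.87 + delivery 2229.81 + duty 83037.24 = 86177.46
Landed cost = invoice 298050.82 + 86177.46 = 384228.28

Total landed cost: CAD 384228.28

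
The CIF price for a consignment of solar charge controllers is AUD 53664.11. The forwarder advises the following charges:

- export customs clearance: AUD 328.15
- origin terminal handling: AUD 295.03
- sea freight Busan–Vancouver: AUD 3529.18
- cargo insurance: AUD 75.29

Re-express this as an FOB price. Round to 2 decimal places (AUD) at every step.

FOB price: AUD 50059.64

Not relevant to the conversion: export clearance, origin terminal — on the seller under both CIF and FOB; already in the CIF price and stays in the FOB price.
From CIF to FOB, the seller no longer bears: freight, insurance.
FOB price = 53664.11 − 3529.18 − 75.29 = 50059.64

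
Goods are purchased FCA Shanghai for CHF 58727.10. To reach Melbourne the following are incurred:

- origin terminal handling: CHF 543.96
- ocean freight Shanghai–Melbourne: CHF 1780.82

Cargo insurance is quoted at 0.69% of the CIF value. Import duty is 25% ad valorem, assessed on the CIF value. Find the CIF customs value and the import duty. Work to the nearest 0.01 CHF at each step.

Let C be the CIF value. C = FCA price + pre-shipment costs + freight + 0.69% × C
C − 0.69% × C = 58727.10 + 543.96 + 1780.82
0.9931 × C = 61051.88
C = 61051.88 / 0.9931 = 61476.06
Insurance premium = 0.69% × 61476.06 = 424.18
Import duty = 61476.06 × 25% = 15369.02

CIF value: CHF 61476.06; import duty: CHF 15369.02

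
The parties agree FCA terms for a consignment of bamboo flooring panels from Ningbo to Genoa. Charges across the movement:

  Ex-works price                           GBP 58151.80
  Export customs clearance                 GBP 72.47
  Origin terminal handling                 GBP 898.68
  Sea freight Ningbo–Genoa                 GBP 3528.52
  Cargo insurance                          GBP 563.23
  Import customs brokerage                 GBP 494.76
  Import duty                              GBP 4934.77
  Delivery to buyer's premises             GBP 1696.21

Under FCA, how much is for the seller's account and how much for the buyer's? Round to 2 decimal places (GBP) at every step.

Seller: GBP 58224.27; buyer: GBP 12116.17

FCA: the seller delivers export-cleared goods to the carrier; the buyer bears costs from that point.
Seller's account: goods 58151.80 + export clearance 72.47 = 58224.27
Buyer's account: origin terminal 898.68 + freight 3528.52 + insurance 563.23 + brokerage 494.76 + duty 4934.77 + delivery 1696.21 = 12116.17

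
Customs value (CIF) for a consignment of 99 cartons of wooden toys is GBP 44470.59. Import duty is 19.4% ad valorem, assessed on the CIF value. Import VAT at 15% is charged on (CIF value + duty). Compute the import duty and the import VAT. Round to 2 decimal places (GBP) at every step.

Import duty: GBP 8627.29; import VAT: GBP 7964.68

Import duty = 44470.59 × 19.4% = 8627.29
VAT base = CIF + duty = 44470.59 + 8627.29 = 53097.88
Import VAT = 53097.88 × 15% = 7964.68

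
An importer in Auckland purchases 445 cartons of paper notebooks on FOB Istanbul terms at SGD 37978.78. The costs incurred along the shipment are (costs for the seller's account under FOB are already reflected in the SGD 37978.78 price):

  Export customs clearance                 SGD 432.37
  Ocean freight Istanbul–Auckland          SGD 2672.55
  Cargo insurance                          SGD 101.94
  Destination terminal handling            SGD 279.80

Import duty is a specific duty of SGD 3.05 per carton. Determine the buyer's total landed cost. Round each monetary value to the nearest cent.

FOB: the seller bears costs until goods are on board at the origin port; the buyer bears freight, insurance and all costs thereafter.
Already in the invoice (seller's account under FOB): export clearance — exclude.
CIF value = FOB price + freight + insurance = 37978.78 + 2672.55 + 101.94 = 40753.27
Import duty = 445 × 3.05 = 1357.25
Buyer bears: freight 2672.55 + insurance 101.94 + destination terminal 279.80 + duty 1357.25 = 4411.54
Landed cost = invoice 37978.78 + 4411.54 = 42390.32

Total landed cost: SGD 42390.32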